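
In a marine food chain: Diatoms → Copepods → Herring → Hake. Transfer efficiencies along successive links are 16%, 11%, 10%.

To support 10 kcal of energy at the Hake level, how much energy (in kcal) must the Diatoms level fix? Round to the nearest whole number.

5682 kcal

Cumulative transfer efficiency: 0.16 × 0.11 × 0.1 = 0.00176
Diatoms energy = 10 / 0.00176 = 5682 kcal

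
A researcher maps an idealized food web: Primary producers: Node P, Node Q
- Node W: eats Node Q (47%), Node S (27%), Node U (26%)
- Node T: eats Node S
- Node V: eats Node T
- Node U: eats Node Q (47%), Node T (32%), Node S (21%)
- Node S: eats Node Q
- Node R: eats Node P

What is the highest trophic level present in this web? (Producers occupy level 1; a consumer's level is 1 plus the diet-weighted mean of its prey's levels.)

4

Node R: 1 + 1 = 2
Node S: 1 + 1 = 2
Node T: 1 + 2 = 3
Node U: 1 + (0.47×1 + 0.32×3 + 0.21×2) = 2.85
Node V: 1 + 3 = 4
Node W: 1 + (0.47×1 + 0.27×2 + 0.26×2.85) = 2.751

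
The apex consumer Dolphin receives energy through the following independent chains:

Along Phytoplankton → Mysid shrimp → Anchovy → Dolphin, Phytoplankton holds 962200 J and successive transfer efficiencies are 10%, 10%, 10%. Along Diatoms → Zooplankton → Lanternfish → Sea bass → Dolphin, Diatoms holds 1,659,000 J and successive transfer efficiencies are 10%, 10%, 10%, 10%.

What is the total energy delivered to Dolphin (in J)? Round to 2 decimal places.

Via Phytoplankton: 962200 × 0.1 × 0.1 × 0.1 = 962.2 J
Via Diatoms: 1659000 × 0.1 × 0.1 × 0.1 × 0.1 = 165.9 J
Total at Dolphin: 962.2 + 165.9 = 1128.1 J

1128.10 J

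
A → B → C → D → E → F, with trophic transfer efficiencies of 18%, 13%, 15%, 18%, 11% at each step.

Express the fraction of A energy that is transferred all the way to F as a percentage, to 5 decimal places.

0.00695%

Product of link efficiencies: 0.18 × 0.13 × 0.15 × 0.18 × 0.11 = 0.000069498
As a percentage: 0.000069498 × 100 = 0.00695%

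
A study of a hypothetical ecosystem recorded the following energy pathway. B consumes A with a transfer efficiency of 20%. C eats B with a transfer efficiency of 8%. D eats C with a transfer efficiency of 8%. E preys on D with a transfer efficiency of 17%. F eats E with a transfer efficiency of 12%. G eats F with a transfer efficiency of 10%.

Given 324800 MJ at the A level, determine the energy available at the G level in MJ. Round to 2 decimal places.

0.85 MJ

B: 324800 × 0.2 = 64960 MJ
C: 64960 × 0.08 = 5196.8 MJ
D: 5196.8 × 0.08 = 415.744 MJ
E: 415.744 × 0.17 = 70.67648 MJ
F: 70.67648 × 0.12 = 8.4811776 MJ
G: 8.4811776 × 0.1 = 0.84811776 MJ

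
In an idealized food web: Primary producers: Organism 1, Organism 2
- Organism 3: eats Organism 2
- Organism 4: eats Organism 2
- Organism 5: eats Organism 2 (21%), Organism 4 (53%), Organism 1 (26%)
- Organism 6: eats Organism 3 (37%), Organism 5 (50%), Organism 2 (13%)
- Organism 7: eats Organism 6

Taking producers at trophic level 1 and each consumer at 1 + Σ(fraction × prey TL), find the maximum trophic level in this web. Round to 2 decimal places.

4.14

Organism 3: 1 + 1 = 2
Organism 4: 1 + 1 = 2
Organism 5: 1 + (0.21×1 + 0.53×2 + 0.26×1) = 2.53
Organism 6: 1 + (0.37×2 + 0.5×2.53 + 0.13×1) = 3.135
Organism 7: 1 + 3.135 = 4.135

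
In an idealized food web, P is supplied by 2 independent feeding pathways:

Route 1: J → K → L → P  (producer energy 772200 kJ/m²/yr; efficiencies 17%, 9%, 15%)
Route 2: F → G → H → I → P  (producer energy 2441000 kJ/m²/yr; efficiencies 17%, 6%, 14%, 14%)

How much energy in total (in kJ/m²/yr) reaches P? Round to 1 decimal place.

2260.2 kJ/m²/yr

Route 1: 772200 × 0.17 × 0.09 × 0.15 = 1772.199 kJ/m²/yr
Route 2: 2441000 × 0.17 × 0.06 × 0.14 × 0.14 = 488.00472 kJ/m²/yr
Total at P: 1772.199 + 488.00472 = 2260.20372 kJ/m²/yr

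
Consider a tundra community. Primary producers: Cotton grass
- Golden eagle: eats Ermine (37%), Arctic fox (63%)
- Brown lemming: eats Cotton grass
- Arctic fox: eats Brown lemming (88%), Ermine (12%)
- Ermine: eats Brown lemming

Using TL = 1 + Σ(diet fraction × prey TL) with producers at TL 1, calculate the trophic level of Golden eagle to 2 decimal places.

Brown lemming: 1 + 1 = 2
Ermine: 1 + 2 = 3
Arctic fox: 1 + (0.88×2 + 0.12×3) = 3.12
Golden eagle: 1 + (0.37×3 + 0.63×3.12) = 4.0756

4.08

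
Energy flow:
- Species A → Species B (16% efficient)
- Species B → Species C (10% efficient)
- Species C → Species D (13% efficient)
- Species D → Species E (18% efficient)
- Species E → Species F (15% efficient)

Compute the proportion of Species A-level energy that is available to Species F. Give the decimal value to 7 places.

0.0000562

Product of link efficiencies: 0.16 × 0.1 × 0.13 × 0.18 × 0.15 = 0.00005616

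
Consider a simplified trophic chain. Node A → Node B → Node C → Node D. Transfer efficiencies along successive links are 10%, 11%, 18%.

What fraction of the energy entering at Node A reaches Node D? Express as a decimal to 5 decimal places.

0.00198

Product of link efficiencies: 0.1 × 0.11 × 0.18 = 0.00198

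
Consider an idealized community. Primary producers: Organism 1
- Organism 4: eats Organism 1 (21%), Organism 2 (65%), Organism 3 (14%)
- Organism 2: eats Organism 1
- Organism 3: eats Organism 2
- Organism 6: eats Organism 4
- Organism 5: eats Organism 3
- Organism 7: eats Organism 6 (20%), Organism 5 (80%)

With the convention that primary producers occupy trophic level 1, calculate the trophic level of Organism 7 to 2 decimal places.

Organism 2: 1 + 1 = 2
Organism 3: 1 + 2 = 3
Organism 4: 1 + (0.21×1 + 0.65×2 + 0.14×3) = 2.93
Organism 5: 1 + 3 = 4
Organism 6: 1 + 2.93 = 3.93
Organism 7: 1 + (0.2×3.93 + 0.8×4) = 4.986

4.99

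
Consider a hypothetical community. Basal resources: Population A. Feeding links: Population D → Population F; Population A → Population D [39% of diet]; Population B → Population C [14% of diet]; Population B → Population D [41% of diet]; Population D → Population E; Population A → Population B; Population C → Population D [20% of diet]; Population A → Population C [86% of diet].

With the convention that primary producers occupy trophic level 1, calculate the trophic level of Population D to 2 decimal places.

2.64

Population B: 1 + 1 = 2
Population C: 1 + (0.86×1 + 0.14×2) = 2.14
Population D: 1 + (0.39×1 + 0.41×2 + 0.2×2.14) = 2.638
Population E: 1 + 2.638 = 3.638
Population F: 1 + 2.638 = 3.638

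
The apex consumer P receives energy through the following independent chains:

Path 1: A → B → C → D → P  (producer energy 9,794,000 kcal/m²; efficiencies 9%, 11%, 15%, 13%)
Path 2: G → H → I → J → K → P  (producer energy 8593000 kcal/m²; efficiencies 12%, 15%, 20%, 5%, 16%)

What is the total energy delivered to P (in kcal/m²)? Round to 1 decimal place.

Path 1: 9794000 × 0.09 × 0.11 × 0.15 × 0.13 = 1890.7317 kcal/m²
Path 2: 8593000 × 0.12 × 0.15 × 0.2 × 0.05 × 0.16 = 247.4784 kcal/m²
Total at P: 1890.7317 + 247.4784 = 2138.2101 kcal/m²

2138.2 kcal/m²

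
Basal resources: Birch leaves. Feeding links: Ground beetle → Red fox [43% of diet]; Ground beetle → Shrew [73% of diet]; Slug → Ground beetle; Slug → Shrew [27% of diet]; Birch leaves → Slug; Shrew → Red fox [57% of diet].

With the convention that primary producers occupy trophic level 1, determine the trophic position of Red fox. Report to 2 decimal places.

Slug: 1 + 1 = 2
Ground beetle: 1 + 2 = 3
Shrew: 1 + (0.27×2 + 0.73×3) = 3.73
Red fox: 1 + (0.43×3 + 0.57×3.73) = 4.4161

4.42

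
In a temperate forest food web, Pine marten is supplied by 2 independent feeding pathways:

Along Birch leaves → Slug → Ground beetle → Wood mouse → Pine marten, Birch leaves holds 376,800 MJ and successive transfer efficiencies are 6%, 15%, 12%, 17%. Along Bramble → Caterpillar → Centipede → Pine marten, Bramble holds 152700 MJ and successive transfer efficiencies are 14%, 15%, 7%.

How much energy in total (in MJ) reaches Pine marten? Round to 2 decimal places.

293.65 MJ

Via Birch leaves: 376800 × 0.06 × 0.15 × 0.12 × 0.17 = 69.18048 MJ
Via Bramble: 152700 × 0.14 × 0.15 × 0.07 = 224.469 MJ
Total at Pine marten: 69.18048 + 224.469 = 293.64948 MJ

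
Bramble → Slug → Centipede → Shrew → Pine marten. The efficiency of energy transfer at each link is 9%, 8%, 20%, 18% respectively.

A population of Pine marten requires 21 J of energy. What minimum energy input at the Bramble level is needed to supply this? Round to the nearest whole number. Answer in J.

Cumulative transfer efficiency: 0.09 × 0.08 × 0.2 × 0.18 = 0.0002592
Bramble energy = 21 / 0.0002592 = 81019 J

81019 J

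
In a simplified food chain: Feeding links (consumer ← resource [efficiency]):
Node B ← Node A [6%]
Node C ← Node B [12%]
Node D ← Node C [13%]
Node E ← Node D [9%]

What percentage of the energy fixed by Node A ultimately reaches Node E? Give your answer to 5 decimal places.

Product of link efficiencies: 0.06 × 0.12 × 0.13 × 0.09 = 0.00008424
As a percentage: 0.00008424 × 100 = 0.00842%

0.00842%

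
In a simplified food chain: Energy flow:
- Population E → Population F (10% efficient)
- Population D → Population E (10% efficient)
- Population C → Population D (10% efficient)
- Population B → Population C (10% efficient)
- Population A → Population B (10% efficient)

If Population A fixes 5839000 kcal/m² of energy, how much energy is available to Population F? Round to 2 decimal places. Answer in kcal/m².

Population B: 5839000 × 0.1 = 583900 kcal/m²
Population C: 583900 × 0.1 = 58390 kcal/m²
Population D: 58390 × 0.1 = 5839 kcal/m²
Population E: 5839 × 0.1 = 583.9 kcal/m²
Population F: 583.9 × 0.1 = 58.39 kcal/m²

58.39 kcal/m²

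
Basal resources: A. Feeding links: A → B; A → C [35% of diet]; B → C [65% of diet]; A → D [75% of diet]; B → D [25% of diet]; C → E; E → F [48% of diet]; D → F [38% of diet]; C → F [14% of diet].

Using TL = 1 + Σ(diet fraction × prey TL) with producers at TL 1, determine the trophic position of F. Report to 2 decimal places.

B: 1 + 1 = 2
C: 1 + (0.35×1 + 0.65×2) = 2.65
D: 1 + (0.75×1 + 0.25×2) = 2.25
E: 1 + 2.65 = 3.65
F: 1 + (0.48×3.65 + 0.38×2.25 + 0.14×2.65) = 3.978

3.98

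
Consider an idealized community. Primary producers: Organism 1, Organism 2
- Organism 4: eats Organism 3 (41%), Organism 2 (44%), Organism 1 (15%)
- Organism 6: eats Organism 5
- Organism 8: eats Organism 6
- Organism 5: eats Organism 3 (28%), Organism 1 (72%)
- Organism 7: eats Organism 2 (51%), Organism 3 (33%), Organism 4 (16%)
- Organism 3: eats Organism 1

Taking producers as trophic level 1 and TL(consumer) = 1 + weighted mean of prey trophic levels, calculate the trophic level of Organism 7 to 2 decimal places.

2.56

Organism 3: 1 + 1 = 2
Organism 4: 1 + (0.41×2 + 0.44×1 + 0.15×1) = 2.41
Organism 5: 1 + (0.28×2 + 0.72×1) = 2.28
Organism 6: 1 + 2.28 = 3.28
Organism 7: 1 + (0.51×1 + 0.33×2 + 0.16×2.41) = 2.5556
Organism 8: 1 + 3.28 = 4.28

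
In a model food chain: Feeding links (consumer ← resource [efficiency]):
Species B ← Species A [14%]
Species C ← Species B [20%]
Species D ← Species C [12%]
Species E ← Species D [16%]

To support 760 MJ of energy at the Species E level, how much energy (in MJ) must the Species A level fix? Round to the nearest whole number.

Cumulative transfer efficiency: 0.14 × 0.2 × 0.12 × 0.16 = 0.0005376
Species A energy = 760 / 0.0005376 = 1413690 MJ

1413690 MJ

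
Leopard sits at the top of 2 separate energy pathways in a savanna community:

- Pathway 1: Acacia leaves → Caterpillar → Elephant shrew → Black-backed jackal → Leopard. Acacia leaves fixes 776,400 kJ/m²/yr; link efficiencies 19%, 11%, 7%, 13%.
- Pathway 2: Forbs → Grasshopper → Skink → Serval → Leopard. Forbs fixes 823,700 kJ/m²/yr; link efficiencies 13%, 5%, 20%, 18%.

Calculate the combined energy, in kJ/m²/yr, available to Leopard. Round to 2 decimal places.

Pathway 1: 776400 × 0.19 × 0.11 × 0.07 × 0.13 = 147.663516 kJ/m²/yr
Pathway 2: 823700 × 0.13 × 0.05 × 0.2 × 0.18 = 192.7458 kJ/m²/yr
Total at Leopard: 147.663516 + 192.7458 = 340.409316 kJ/m²/yr

340.41 kJ/m²/yr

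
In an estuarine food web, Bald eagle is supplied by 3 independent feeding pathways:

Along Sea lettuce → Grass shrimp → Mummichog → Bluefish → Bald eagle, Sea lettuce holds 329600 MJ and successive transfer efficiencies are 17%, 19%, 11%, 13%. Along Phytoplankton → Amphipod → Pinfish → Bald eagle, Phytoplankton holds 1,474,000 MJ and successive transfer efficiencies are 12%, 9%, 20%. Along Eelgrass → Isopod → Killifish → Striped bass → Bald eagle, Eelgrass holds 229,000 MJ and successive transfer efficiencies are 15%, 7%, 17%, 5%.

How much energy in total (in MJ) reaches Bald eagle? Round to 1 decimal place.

Via Sea lettuce: 329600 × 0.17 × 0.19 × 0.11 × 0.13 = 152.238944 MJ
Via Phytoplankton: 1474000 × 0.12 × 0.09 × 0.2 = 3183.84 MJ
Via Eelgrass: 229000 × 0.15 × 0.07 × 0.17 × 0.05 = 20.43825 MJ
Total at Bald eagle: 152.238944 + 3183.84 + 20.43825 = 3356.517194 MJ

3356.5 MJ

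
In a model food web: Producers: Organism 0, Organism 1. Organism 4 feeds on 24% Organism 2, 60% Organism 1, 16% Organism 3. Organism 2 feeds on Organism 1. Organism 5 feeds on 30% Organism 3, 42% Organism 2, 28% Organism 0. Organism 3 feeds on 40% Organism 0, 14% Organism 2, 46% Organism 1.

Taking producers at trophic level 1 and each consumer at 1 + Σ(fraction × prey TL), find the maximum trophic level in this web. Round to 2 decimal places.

2.76

Organism 2: 1 + 1 = 2
Organism 3: 1 + (0.4×1 + 0.14×2 + 0.46×1) = 2.14
Organism 4: 1 + (0.24×2 + 0.6×1 + 0.16×2.14) = 2.4224
Organism 5: 1 + (0.3×2.14 + 0.42×2 + 0.28×1) = 2.762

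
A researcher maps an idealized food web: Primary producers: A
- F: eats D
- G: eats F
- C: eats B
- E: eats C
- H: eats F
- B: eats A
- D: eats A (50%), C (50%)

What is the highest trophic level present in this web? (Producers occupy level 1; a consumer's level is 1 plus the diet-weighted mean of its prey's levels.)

5

B: 1 + 1 = 2
C: 1 + 2 = 3
D: 1 + (0.5×1 + 0.5×3) = 3
E: 1 + 3 = 4
F: 1 + 3 = 4
G: 1 + 4 = 5
H: 1 + 4 = 5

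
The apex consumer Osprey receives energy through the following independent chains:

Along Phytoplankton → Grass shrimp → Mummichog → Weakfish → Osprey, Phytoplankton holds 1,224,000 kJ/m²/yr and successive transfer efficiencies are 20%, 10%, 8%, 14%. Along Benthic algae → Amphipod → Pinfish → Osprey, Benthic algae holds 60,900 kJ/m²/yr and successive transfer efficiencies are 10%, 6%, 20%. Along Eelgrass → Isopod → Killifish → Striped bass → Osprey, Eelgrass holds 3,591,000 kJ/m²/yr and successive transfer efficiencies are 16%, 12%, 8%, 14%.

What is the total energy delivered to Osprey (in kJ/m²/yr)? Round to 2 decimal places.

1119.46 kJ/m²/yr

Via Phytoplankton: 1224000 × 0.2 × 0.1 × 0.08 × 0.14 = 274.176 kJ/m²/yr
Via Benthic algae: 60900 × 0.1 × 0.06 × 0.2 = 73.08 kJ/m²/yr
Via Eelgrass: 3591000 × 0.16 × 0.12 × 0.08 × 0.14 = 772.20864 kJ/m²/yr
Total at Osprey: 274.176 + 73.08 + 772.20864 = 1119.46464 kJ/m²/yr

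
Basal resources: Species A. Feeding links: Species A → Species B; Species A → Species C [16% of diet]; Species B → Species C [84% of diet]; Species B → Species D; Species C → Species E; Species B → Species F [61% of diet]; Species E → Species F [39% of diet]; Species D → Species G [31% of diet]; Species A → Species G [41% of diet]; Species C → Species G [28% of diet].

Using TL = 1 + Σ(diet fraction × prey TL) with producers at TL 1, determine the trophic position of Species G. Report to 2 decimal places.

3.14

Species B: 1 + 1 = 2
Species C: 1 + (0.16×1 + 0.84×2) = 2.84
Species D: 1 + 2 = 3
Species E: 1 + 2.84 = 3.84
Species F: 1 + (0.61×2 + 0.39×3.84) = 3.7176
Species G: 1 + (0.31×3 + 0.41×1 + 0.28×2.84) = 3.1352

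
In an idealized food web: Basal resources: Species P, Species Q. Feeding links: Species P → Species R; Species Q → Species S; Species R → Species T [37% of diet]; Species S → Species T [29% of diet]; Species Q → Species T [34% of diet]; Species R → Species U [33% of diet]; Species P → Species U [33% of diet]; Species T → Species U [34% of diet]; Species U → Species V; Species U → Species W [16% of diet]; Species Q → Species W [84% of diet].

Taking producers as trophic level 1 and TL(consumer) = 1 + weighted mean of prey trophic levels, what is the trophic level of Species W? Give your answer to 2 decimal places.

Species R: 1 + 1 = 2
Species S: 1 + 1 = 2
Species T: 1 + (0.37×2 + 0.29×2 + 0.34×1) = 2.66
Species U: 1 + (0.33×2 + 0.33×1 + 0.34×2.66) = 2.8944
Species V: 1 + 2.8944 = 3.8944
Species W: 1 + (0.16×2.8944 + 0.84×1) = 2.303104

2.30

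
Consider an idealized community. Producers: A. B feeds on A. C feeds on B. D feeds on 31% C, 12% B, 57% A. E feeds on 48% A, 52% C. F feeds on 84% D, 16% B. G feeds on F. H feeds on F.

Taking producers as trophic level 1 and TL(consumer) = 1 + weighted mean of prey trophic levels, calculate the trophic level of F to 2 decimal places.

B: 1 + 1 = 2
C: 1 + 2 = 3
D: 1 + (0.31×3 + 0.12×2 + 0.57×1) = 2.74
E: 1 + (0.48×1 + 0.52×3) = 3.04
F: 1 + (0.84×2.74 + 0.16×2) = 3.6216
G: 1 + 3.6216 = 4.6216
H: 1 + 3.6216 = 4.6216

3.62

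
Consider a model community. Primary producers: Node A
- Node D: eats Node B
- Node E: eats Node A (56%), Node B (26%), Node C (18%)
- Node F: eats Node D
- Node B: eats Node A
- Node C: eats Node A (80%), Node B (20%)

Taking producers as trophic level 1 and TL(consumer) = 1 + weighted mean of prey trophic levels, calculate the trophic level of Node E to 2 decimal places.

Node B: 1 + 1 = 2
Node C: 1 + (0.8×1 + 0.2×2) = 2.2
Node D: 1 + 2 = 3
Node E: 1 + (0.56×1 + 0.26×2 + 0.18×2.2) = 2.476
Node F: 1 + 3 = 4

2.48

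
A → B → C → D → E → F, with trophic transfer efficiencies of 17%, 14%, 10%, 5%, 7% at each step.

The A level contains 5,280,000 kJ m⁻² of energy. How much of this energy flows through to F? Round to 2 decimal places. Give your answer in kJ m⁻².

43.98 kJ m⁻²

B: 5280000 × 0.17 = 897600 kJ m⁻²
C: 897600 × 0.14 = 125664 kJ m⁻²
D: 125664 × 0.1 = 12566.4 kJ m⁻²
E: 12566.4 × 0.05 = 628.32 kJ m⁻²
F: 628.32 × 0.07 = 43.9824 kJ m⁻²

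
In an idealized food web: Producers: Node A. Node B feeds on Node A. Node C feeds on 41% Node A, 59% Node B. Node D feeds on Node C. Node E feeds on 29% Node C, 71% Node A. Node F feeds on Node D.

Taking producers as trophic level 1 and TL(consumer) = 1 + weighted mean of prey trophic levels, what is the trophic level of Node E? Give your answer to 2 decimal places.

Node B: 1 + 1 = 2
Node C: 1 + (0.41×1 + 0.59×2) = 2.59
Node D: 1 + 2.59 = 3.59
Node E: 1 + (0.29×2.59 + 0.71×1) = 2.4611
Node F: 1 + 3.59 = 4.59

2.46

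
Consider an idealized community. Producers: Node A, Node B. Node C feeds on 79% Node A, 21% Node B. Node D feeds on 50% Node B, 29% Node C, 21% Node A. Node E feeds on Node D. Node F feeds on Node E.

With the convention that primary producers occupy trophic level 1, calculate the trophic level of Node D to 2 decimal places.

Node C: 1 + (0.79×1 + 0.21×1) = 2
Node D: 1 + (0.5×1 + 0.29×2 + 0.21×1) = 2.29
Node E: 1 + 2.29 = 3.29
Node F: 1 + 3.29 = 4.29

2.29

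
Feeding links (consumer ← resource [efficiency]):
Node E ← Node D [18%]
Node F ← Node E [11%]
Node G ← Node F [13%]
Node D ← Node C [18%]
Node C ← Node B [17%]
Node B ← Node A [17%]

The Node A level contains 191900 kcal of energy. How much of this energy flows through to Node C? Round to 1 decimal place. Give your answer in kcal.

5545.9 kcal

Node B: 191900 × 0.17 = 32623 kcal
Node C: 32623 × 0.17 = 5545.91 kcal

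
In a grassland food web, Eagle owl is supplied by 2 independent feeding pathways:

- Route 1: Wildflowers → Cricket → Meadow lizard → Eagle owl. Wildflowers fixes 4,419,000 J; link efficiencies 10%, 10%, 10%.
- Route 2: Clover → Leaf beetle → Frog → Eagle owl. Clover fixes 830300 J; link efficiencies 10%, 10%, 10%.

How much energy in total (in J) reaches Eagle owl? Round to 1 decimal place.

5249.3 J

Route 1: 4419000 × 0.1 × 0.1 × 0.1 = 4419 J
Route 2: 830300 × 0.1 × 0.1 × 0.1 = 830.3 J
Total at Eagle owl: 4419 + 830.3 = 5249.3 J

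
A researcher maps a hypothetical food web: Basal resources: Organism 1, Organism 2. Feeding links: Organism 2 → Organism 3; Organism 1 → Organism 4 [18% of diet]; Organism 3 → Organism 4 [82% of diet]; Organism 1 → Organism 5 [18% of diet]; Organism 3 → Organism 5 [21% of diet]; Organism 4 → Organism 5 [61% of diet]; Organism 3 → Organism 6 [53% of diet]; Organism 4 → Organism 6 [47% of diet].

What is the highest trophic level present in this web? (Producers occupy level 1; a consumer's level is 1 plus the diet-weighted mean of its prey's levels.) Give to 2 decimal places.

3.39

Organism 3: 1 + 1 = 2
Organism 4: 1 + (0.18×1 + 0.82×2) = 2.82
Organism 5: 1 + (0.18×1 + 0.21×2 + 0.61×2.82) = 3.3202
Organism 6: 1 + (0.53×2 + 0.47×2.82) = 3.3854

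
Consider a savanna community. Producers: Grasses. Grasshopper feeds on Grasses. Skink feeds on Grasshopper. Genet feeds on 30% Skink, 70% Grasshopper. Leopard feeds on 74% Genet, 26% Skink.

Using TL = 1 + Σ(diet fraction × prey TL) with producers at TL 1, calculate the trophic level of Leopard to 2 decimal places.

Grasshopper: 1 + 1 = 2
Skink: 1 + 2 = 3
Genet: 1 + (0.3×3 + 0.7×2) = 3.3
Leopard: 1 + (0.74×3.3 + 0.26×3) = 4.222

4.22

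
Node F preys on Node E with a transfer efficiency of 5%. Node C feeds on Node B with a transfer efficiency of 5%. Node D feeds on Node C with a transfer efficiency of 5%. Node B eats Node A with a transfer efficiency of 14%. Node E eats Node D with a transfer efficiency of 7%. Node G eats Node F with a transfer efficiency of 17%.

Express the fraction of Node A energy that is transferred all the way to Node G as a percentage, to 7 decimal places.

0.0000208%

Product of link efficiencies: 0.14 × 0.05 × 0.05 × 0.07 × 0.05 × 0.17 = 0.00000020825
As a percentage: 0.00000020825 × 100 = 0.0000208%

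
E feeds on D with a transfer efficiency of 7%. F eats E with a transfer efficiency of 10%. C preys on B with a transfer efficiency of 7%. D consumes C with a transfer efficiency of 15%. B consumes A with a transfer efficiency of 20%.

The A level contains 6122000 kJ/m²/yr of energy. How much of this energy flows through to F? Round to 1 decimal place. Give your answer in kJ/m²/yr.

90.0 kJ/m²/yr

B: 6122000 × 0.2 = 1224400 kJ/m²/yr
C: 1224400 × 0.07 = 85708 kJ/m²/yr
D: 85708 × 0.15 = 12856.2 kJ/m²/yr
E: 12856.2 × 0.07 = 899.934 kJ/m²/yr
F: 899.934 × 0.1 = 89.9934 kJ/m²/yr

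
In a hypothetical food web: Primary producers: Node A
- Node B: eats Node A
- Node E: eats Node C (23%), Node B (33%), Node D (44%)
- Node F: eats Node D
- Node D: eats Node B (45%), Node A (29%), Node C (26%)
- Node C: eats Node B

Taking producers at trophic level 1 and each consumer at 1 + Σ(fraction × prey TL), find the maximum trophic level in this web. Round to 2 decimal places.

Node B: 1 + 1 = 2
Node C: 1 + 2 = 3
Node D: 1 + (0.45×2 + 0.29×1 + 0.26×3) = 2.97
Node E: 1 + (0.23×3 + 0.33×2 + 0.44×2.97) = 3.6568
Node F: 1 + 2.97 = 3.97

3.97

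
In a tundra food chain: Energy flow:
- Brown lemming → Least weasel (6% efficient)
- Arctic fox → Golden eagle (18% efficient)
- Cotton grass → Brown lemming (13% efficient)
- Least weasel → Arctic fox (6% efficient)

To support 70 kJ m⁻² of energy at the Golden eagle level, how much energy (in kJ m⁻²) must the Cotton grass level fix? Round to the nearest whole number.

830959 kJ m⁻²

Cumulative transfer efficiency: 0.13 × 0.06 × 0.06 × 0.18 = 0.00008424
Cotton grass energy = 70 / 0.00008424 = 830959 kJ m⁻²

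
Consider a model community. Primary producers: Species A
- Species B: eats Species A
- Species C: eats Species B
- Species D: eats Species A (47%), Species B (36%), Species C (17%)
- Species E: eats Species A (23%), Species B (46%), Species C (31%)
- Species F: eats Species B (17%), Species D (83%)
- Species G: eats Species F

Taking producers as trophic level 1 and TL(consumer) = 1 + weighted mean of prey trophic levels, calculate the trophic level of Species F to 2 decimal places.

Species B: 1 + 1 = 2
Species C: 1 + 2 = 3
Species D: 1 + (0.47×1 + 0.36×2 + 0.17×3) = 2.7
Species E: 1 + (0.23×1 + 0.46×2 + 0.31×3) = 3.08
Species F: 1 + (0.17×2 + 0.83×2.7) = 3.581
Species G: 1 + 3.581 = 4.581

3.58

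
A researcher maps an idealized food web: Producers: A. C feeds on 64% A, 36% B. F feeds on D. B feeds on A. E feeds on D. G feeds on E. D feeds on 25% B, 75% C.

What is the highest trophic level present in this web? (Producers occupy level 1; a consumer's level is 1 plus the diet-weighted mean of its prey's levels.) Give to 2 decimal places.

5.27

B: 1 + 1 = 2
C: 1 + (0.64×1 + 0.36×2) = 2.36
D: 1 + (0.25×2 + 0.75×2.36) = 3.27
E: 1 + 3.27 = 4.27
F: 1 + 3.27 = 4.27
G: 1 + 4.27 = 5.27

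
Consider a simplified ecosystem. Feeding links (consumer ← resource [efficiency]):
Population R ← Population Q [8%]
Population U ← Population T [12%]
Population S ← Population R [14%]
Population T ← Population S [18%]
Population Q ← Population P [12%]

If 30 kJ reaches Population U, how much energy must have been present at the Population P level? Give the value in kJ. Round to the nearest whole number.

Cumulative transfer efficiency: 0.12 × 0.08 × 0.14 × 0.18 × 0.12 = 0.0000290304
Population P energy = 30 / 0.0000290304 = 1033399 kJ

1033399 kJ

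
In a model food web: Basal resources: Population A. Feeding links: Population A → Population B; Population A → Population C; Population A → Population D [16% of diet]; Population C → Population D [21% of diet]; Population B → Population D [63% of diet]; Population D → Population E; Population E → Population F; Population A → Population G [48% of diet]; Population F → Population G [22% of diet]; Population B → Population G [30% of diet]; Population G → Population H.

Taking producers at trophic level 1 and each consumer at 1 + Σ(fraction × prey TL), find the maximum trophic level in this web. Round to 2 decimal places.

4.84

Population B: 1 + 1 = 2
Population C: 1 + 1 = 2
Population D: 1 + (0.16×1 + 0.21×2 + 0.63×2) = 2.84
Population E: 1 + 2.84 = 3.84
Population F: 1 + 3.84 = 4.84
Population G: 1 + (0.48×1 + 0.22×4.84 + 0.3×2) = 3.1448
Population H: 1 + 3.1448 = 4.1448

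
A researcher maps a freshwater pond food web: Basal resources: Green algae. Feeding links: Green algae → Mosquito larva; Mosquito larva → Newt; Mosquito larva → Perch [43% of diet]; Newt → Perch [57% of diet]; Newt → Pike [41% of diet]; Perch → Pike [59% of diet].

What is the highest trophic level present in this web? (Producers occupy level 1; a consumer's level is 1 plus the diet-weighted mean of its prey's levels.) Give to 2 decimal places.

4.34

Mosquito larva: 1 + 1 = 2
Newt: 1 + 2 = 3
Perch: 1 + (0.43×2 + 0.57×3) = 3.57
Pike: 1 + (0.41×3 + 0.59×3.57) = 4.3363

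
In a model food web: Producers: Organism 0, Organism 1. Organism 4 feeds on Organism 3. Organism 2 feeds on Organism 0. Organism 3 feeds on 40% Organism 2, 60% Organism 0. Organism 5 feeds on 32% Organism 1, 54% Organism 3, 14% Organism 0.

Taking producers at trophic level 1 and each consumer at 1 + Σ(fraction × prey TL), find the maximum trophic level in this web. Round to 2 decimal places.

Organism 2: 1 + 1 = 2
Organism 3: 1 + (0.4×2 + 0.6×1) = 2.4
Organism 4: 1 + 2.4 = 3.4
Organism 5: 1 + (0.32×1 + 0.54×2.4 + 0.14×1) = 2.756

3.40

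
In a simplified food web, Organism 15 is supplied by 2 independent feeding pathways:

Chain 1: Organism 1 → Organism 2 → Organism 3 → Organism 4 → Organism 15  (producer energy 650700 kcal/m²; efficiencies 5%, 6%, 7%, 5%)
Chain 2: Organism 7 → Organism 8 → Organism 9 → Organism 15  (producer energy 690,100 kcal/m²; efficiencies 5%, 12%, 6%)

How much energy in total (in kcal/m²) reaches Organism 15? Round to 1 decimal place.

255.3 kcal/m²

Chain 1: 650700 × 0.05 × 0.06 × 0.07 × 0.05 = 6.83235 kcal/m²
Chain 2: 690100 × 0.05 × 0.12 × 0.06 = 248.436 kcal/m²
Total at Organism 15: 6.83235 + 248.436 = 255.26835 kcal/m²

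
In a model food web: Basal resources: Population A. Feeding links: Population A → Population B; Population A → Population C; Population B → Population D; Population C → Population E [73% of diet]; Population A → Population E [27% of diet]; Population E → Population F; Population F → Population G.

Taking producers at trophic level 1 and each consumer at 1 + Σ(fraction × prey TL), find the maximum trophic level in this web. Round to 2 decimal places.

Population B: 1 + 1 = 2
Population C: 1 + 1 = 2
Population D: 1 + 2 = 3
Population E: 1 + (0.73×2 + 0.27×1) = 2.73
Population F: 1 + 2.73 = 3.73
Population G: 1 + 3.73 = 4.73

4.73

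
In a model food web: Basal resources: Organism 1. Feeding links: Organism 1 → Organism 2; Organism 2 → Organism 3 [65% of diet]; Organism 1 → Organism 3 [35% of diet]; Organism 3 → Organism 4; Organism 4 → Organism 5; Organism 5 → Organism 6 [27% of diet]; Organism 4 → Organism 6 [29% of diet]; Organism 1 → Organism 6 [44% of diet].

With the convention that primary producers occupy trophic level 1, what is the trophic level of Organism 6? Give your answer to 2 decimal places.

Organism 2: 1 + 1 = 2
Organism 3: 1 + (0.65×2 + 0.35×1) = 2.65
Organism 4: 1 + 2.65 = 3.65
Organism 5: 1 + 3.65 = 4.65
Organism 6: 1 + (0.27×4.65 + 0.29×3.65 + 0.44×1) = 3.754

3.75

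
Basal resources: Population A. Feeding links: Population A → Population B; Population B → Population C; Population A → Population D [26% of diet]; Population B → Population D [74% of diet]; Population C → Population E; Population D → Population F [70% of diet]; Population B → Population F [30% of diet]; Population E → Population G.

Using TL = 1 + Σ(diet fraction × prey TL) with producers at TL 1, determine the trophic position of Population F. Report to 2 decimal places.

Population B: 1 + 1 = 2
Population C: 1 + 2 = 3
Population D: 1 + (0.26×1 + 0.74×2) = 2.74
Population E: 1 + 3 = 4
Population F: 1 + (0.7×2.74 + 0.3×2) = 3.518
Population G: 1 + 4 = 5

3.52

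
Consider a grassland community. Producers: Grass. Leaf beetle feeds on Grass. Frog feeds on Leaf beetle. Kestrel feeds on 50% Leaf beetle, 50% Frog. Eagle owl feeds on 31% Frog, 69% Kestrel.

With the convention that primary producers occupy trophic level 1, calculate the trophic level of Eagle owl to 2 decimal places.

4.35

Leaf beetle: 1 + 1 = 2
Frog: 1 + 2 = 3
Kestrel: 1 + (0.5×2 + 0.5×3) = 3.5
Eagle owl: 1 + (0.31×3 + 0.69×3.5) = 4.345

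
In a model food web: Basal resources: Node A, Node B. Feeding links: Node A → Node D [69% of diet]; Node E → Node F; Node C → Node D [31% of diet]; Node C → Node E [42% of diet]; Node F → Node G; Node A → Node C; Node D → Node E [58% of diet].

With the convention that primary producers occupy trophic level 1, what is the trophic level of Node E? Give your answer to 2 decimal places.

3.18

Node C: 1 + 1 = 2
Node D: 1 + (0.69×1 + 0.31×2) = 2.31
Node E: 1 + (0.42×2 + 0.58×2.31) = 3.1798
Node F: 1 + 3.1798 = 4.1798
Node G: 1 + 4.1798 = 5.1798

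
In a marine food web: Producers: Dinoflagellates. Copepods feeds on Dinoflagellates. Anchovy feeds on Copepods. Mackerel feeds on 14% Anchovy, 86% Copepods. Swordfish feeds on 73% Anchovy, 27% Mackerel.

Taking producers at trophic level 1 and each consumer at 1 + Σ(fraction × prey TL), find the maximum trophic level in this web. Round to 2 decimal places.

4.04

Copepods: 1 + 1 = 2
Anchovy: 1 + 2 = 3
Mackerel: 1 + (0.14×3 + 0.86×2) = 3.14
Swordfish: 1 + (0.73×3 + 0.27×3.14) = 4.0378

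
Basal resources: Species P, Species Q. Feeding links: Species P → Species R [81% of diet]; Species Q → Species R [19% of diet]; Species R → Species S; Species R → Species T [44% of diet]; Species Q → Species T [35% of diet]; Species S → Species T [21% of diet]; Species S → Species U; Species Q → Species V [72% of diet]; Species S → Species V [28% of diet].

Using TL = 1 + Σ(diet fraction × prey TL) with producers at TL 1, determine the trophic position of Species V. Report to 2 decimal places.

Species R: 1 + (0.81×1 + 0.19×1) = 2
Species S: 1 + 2 = 3
Species T: 1 + (0.44×2 + 0.35×1 + 0.21×3) = 2.86
Species U: 1 + 3 = 4
Species V: 1 + (0.72×1 + 0.28×3) = 2.56

2.56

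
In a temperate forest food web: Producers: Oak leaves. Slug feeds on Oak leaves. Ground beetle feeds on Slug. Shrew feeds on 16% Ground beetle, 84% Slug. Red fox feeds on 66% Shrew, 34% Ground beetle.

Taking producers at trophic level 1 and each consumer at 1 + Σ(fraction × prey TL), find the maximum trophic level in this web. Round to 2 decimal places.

4.11

Slug: 1 + 1 = 2
Ground beetle: 1 + 2 = 3
Shrew: 1 + (0.16×3 + 0.84×2) = 3.16
Red fox: 1 + (0.66×3.16 + 0.34×3) = 4.1056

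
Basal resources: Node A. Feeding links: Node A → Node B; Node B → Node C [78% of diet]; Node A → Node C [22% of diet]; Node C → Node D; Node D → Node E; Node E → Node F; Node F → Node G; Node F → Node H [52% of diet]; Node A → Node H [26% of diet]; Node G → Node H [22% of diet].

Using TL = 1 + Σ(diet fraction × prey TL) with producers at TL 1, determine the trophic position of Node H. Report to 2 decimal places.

5.76

Node B: 1 + 1 = 2
Node C: 1 + (0.78×2 + 0.22×1) = 2.78
Node D: 1 + 2.78 = 3.78
Node E: 1 + 3.78 = 4.78
Node F: 1 + 4.78 = 5.78
Node G: 1 + 5.78 = 6.78
Node H: 1 + (0.52×5.78 + 0.26×1 + 0.22×6.78) = 5.7572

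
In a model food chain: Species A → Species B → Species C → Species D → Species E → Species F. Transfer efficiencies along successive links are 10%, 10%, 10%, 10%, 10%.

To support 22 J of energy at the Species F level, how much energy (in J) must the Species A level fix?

2200000 J

Cumulative transfer efficiency: 0.1 × 0.1 × 0.1 × 0.1 × 0.1 = 0.00001
Species A energy = 22 / 0.00001 = 2200000 J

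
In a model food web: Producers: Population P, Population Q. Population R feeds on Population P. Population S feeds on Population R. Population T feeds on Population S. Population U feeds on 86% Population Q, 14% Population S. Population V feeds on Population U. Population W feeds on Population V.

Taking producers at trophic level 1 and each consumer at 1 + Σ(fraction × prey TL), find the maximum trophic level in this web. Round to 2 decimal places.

Population R: 1 + 1 = 2
Population S: 1 + 2 = 3
Population T: 1 + 3 = 4
Population U: 1 + (0.86×1 + 0.14×3) = 2.28
Population V: 1 + 2.28 = 3.28
Population W: 1 + 3.28 = 4.28

4.28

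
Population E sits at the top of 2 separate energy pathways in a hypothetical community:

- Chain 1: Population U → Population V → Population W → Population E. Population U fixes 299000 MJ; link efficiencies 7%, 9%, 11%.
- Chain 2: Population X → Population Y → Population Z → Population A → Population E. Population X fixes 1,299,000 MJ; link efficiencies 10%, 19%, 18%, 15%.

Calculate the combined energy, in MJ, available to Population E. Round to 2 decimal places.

873.59 MJ

Chain 1: 299000 × 0.07 × 0.09 × 0.11 = 207.207 MJ
Chain 2: 1299000 × 0.1 × 0.19 × 0.18 × 0.15 = 666.387 MJ
Total at Population E: 207.207 + 666.387 = 873.594 MJ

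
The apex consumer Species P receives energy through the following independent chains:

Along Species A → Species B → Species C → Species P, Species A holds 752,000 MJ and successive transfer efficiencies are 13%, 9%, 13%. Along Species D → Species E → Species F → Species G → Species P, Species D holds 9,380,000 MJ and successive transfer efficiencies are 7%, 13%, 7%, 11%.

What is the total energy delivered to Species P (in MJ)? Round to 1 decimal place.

1801.0 MJ

Via Species A: 752000 × 0.13 × 0.09 × 0.13 = 1143.792 MJ
Via Species D: 9380000 × 0.07 × 0.13 × 0.07 × 0.11 = 657.2566 MJ
Total at Species P: 1143.792 + 657.2566 = 1801.0486 MJ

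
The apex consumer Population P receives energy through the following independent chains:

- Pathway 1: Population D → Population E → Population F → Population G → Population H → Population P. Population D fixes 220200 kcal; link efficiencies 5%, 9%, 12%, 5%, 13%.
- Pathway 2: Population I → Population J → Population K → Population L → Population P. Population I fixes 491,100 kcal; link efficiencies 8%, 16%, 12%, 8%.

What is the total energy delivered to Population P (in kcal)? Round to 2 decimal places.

Pathway 1: 220200 × 0.05 × 0.09 × 0.12 × 0.05 × 0.13 = 0.772902 kcal
Pathway 2: 491100 × 0.08 × 0.16 × 0.12 × 0.08 = 60.346368 kcal
Total at Population P: 0.772902 + 60.346368 = 61.11927 kcal

61.12 kcal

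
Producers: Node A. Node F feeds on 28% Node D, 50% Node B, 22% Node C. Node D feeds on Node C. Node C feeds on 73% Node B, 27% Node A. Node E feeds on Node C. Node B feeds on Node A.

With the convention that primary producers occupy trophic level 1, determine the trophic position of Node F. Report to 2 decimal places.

Node B: 1 + 1 = 2
Node C: 1 + (0.73×2 + 0.27×1) = 2.73
Node D: 1 + 2.73 = 3.73
Node E: 1 + 2.73 = 3.73
Node F: 1 + (0.28×3.73 + 0.5×2 + 0.22×2.73) = 3.645

3.65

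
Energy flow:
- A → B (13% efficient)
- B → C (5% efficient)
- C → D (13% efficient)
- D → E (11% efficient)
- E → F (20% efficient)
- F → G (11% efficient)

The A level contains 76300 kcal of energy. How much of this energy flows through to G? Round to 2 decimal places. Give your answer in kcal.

0.16 kcal

B: 76300 × 0.13 = 9919 kcal
C: 9919 × 0.05 = 495.95 kcal
D: 495.95 × 0.13 = 64.4735 kcal
E: 64.4735 × 0.11 = 7.092085 kcal
F: 7.092085 × 0.2 = 1.418417 kcal
G: 1.418417 × 0.11 = 0.15602587 kcal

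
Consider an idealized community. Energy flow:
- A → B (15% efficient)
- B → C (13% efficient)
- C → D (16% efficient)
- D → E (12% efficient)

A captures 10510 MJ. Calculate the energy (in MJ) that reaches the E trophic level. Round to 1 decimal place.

B: 10510 × 0.15 = 1576.5 MJ
C: 1576.5 × 0.13 = 204.945 MJ
D: 204.945 × 0.16 = 32.7912 MJ
E: 32.7912 × 0.12 = 3.934944 MJ

3.9 MJ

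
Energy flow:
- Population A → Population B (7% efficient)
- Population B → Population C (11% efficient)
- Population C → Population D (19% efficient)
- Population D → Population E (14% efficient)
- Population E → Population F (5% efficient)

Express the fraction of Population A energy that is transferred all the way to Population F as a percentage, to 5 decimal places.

0.00102%

Product of link efficiencies: 0.07 × 0.11 × 0.19 × 0.14 × 0.05 = 0.000010241
As a percentage: 0.000010241 × 100 = 0.00102%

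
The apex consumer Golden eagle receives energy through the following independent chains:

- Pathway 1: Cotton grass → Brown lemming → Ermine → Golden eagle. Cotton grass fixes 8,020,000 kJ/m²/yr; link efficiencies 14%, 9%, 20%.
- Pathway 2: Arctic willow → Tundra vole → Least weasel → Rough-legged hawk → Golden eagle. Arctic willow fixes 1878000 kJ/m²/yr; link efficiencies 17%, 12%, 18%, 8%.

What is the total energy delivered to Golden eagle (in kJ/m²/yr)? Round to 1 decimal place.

20762.1 kJ/m²/yr

Pathway 1: 8020000 × 0.14 × 0.09 × 0.2 = 20210.4 kJ/m²/yr
Pathway 2: 1878000 × 0.17 × 0.12 × 0.18 × 0.08 = 551.68128 kJ/m²/yr
Total at Golden eagle: 20210.4 + 551.68128 = 20762.08128 kJ/m²/yr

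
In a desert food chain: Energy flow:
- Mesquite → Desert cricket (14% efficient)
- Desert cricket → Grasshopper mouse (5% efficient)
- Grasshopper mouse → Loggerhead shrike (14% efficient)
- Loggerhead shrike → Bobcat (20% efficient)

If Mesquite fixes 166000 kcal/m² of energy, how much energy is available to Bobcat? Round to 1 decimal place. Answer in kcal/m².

32.5 kcal/m²

Desert cricket: 166000 × 0.14 = 23240 kcal/m²
Grasshopper mouse: 23240 × 0.05 = 1162 kcal/m²
Loggerhead shrike: 1162 × 0.14 = 162.68 kcal/m²
Bobcat: 162.68 × 0.2 = 32.536 kcal/m²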